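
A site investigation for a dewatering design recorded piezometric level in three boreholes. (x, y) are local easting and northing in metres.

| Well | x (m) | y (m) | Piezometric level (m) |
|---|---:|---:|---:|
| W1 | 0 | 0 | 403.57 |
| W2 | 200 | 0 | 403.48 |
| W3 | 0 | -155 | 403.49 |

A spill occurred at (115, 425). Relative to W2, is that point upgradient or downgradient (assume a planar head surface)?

∂h/∂x = (403.48 − 403.57) / (200 − 0) = -0.0004500
∂h/∂y = (403.49 − 403.57) / (-155 − 0) = +0.0005161
Head at (115, 425) = 403.57 + (-0.0004500)·(115) + (+0.0005161)·(425) = 403.74 m.
That is higher than the 403.48 m at W2, so the point is upgradient.

upgradient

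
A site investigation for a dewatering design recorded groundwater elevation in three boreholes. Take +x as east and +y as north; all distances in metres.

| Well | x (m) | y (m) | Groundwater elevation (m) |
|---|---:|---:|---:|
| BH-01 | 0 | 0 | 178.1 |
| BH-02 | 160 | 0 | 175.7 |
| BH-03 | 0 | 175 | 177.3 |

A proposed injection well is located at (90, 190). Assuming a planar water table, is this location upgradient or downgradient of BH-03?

∂h/∂x = (175.7 − 178.1) / (160 − 0) = -0.01500
∂h/∂y = (177.3 − 178.1) / (175 − 0) = -0.004571
Head at (90, 190) = 178.1 + (-0.01500)·(90) + (-0.004571)·(190) = 175.88 m.
That is lower than the 177.3 m at BH-03, so the point is downgradient.

downgradient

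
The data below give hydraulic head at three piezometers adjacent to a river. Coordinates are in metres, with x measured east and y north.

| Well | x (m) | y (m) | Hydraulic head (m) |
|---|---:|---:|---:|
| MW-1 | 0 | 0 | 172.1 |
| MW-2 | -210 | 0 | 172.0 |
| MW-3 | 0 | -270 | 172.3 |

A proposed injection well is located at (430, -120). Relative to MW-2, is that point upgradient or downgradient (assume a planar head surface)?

upgradient

∂h/∂x = (172.0 − 172.1) / (-210 − 0) = +0.0004762
∂h/∂y = (172.3 − 172.1) / (-270 − 0) = -0.0007407
Head at (430, -120) = 172.1 + (+0.0004762)·(430) + (-0.0007407)·(-120) = 172.39 m.
That is higher than the 172.0 m at MW-2, so the point is upgradient.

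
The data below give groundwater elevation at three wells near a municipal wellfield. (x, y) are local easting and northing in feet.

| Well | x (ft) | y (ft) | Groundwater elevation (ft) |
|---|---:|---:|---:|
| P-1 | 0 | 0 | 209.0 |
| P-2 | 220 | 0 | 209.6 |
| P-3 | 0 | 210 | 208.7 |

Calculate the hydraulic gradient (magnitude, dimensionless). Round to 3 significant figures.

∂h/∂x = (209.6 − 209.0) / (220 − 0) = +0.002727
∂h/∂y = (208.7 − 209.0) / (210 − 0) = -0.001429
|∇h| = √(0.002727² + -0.001429²) = 0.003079

0.00308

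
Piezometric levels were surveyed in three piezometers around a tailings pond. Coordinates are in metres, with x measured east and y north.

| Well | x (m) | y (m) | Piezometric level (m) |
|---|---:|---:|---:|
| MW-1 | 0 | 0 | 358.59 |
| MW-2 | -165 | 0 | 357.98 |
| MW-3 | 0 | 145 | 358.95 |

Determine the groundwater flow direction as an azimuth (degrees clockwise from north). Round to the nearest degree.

∂h/∂x = (357.98 − 358.59) / (-165 − 0) = +0.003697
∂h/∂y = (358.95 − 358.59) / (145 − 0) = +0.002483
Flow direction (−∇h) has components (-0.003697 E, -0.002483 N).
Azimuth = atan2(E, N) = atan2(-0.003697, -0.002483) = 236.1° ≈ 236°.

236°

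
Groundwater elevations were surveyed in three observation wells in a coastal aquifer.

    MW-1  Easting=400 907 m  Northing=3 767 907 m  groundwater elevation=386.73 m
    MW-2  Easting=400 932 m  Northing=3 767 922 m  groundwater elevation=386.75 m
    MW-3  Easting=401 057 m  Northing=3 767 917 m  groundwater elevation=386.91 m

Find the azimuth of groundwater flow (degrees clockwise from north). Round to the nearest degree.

With h = a·x + b·y + c and MW-1 as origin, the differences give:
  25·a + 15·b = +0.02
  150·a + 10·b = +0.18
Eliminate b (×10 and ×15, subtract): -2000·a = -2.500 → a = ∂h/∂x = +0.001250
Back-substitute: b = ∂h/∂y = -0.0007500.
Flow direction (−∇h) has components (-0.001250 E, +0.0007500 N).
Azimuth = atan2(E, N) = atan2(-0.001250, +0.0007500) = 301.0° ≈ 301°.

301°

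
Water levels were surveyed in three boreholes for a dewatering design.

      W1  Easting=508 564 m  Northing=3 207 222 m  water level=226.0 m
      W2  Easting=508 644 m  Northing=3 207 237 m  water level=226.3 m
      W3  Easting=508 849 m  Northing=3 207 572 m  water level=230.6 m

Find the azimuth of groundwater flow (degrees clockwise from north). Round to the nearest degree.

Taking W1 as reference: W2−W1 = (80, 15, +0.3); W3−W1 = (285, 350, +4.6).
Solve a·Δx + b·Δy = Δh: det = 80·350 − 285·15 = 23725.
∂h/∂x = [(+0.3)·350 − (+4.6)·15] / 23725 = +0.001517
∂h/∂y = [80·(+4.6) − 285·(+0.3)] / 23725 = +0.01191
Flow direction (−∇h) has components (-0.001517 E, -0.01191 N).
Azimuth = atan2(E, N) = atan2(-0.001517, -0.01191) = 187.3° ≈ 187°.

187°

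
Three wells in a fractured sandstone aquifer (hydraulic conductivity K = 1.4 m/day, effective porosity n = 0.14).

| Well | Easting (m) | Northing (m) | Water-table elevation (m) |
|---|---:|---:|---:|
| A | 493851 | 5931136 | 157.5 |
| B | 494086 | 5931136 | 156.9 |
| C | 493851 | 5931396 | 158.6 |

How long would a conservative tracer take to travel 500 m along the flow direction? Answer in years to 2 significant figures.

28 years

∂h/∂x = (156.9 − 157.5) / (494086 − 493851) = -0.002553
∂h/∂y = (158.6 − 157.5) / (5931396 − 5931136) = +0.004231
|∇h| = √(-0.002553² + 0.004231²) = 0.004942
Seepage velocity v = K·i/n = 1.4 × 0.004942 / 0.14 = 0.04942 m/day.
t = 500 / 0.04942 = 1.012e+04 days = 27.7 years.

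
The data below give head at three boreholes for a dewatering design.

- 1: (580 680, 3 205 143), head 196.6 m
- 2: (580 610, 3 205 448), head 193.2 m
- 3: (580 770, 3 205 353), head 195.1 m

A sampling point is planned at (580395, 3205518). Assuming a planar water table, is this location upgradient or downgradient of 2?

downgradient

With h = a·x + b·y + c and 1 as origin, the differences give:
  (-70)·a + 305·b = -3.4
  90·a + 210·b = -1.5
Eliminate b (×210 and ×305, subtract): -42150·a = -256.50 → a = ∂h/∂x = +0.006085
Back-substitute: b = ∂h/∂y = -0.009751.
Head at (580395, 3205518) = 196.6 + (+0.006085)·(-285) + (-0.009751)·(375) = 191.21 m.
That is lower than the 193.2 m at 2, so the point is downgradient.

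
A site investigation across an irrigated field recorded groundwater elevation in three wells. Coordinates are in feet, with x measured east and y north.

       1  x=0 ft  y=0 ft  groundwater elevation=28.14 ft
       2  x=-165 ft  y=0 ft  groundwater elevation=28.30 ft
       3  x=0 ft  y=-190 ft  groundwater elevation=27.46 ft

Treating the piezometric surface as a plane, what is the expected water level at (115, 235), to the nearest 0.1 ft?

28.9 ft

∂h/∂x = (28.30 − 28.14) / (-165 − 0) = -0.0009697
∂h/∂y = (27.46 − 28.14) / (-190 − 0) = +0.003579
h(115, 235) = 28.14 + (-0.0009697)·(115) + (+0.003579)·(235) = 28.14 -0.112 +0.841 = 28.870 ft.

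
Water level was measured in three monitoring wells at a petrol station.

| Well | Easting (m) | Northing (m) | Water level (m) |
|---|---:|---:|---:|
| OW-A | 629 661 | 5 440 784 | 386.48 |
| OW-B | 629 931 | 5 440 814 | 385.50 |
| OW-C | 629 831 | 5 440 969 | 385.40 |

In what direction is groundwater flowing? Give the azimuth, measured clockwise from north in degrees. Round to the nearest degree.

050°

Taking OW-A as reference: OW-B−OW-A = (270, 30, -0.98); OW-C−OW-A = (170, 185, -1.08).
Solve a·Δx + b·Δy = Δh: det = 270·185 − 170·30 = 44850.
∂h/∂x = [(-0.98)·185 − (-1.08)·30] / 44850 = -0.003320
∂h/∂y = [270·(-1.08) − 170·(-0.98)] / 44850 = -0.002787
Flow direction (−∇h) has components (+0.003320 E, +0.002787 N).
Azimuth = atan2(E, N) = atan2(+0.003320, +0.002787) = 50.0° ≈ 050°.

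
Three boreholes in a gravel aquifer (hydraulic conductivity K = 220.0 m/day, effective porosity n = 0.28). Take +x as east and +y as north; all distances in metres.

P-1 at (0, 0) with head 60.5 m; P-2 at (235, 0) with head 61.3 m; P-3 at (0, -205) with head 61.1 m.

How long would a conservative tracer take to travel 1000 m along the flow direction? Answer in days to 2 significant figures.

∂h/∂x = (61.3 − 60.5) / (235 − 0) = +0.003404
∂h/∂y = (61.1 − 60.5) / (-205 − 0) = -0.002927
|∇h| = √(0.003404² + -0.002927²) = 0.004489
Seepage velocity v = K·i/n = 220.0 × 0.004489 / 0.28 = 3.527 m/day.
t = 1000 / 3.527 = 283.5 days.

280 days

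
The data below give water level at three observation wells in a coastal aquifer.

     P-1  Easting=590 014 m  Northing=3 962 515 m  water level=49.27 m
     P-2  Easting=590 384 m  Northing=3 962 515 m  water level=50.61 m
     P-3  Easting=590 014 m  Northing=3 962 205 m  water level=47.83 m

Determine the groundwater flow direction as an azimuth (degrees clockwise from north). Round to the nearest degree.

∂h/∂x = (50.61 − 49.27) / (590384 − 590014) = +0.003622
∂h/∂y = (47.83 − 49.27) / (3962205 − 3962515) = +0.004645
Flow direction (−∇h) has components (-0.003622 E, -0.004645 N).
Azimuth = atan2(E, N) = atan2(-0.003622, -0.004645) = 217.9° ≈ 218°.

218°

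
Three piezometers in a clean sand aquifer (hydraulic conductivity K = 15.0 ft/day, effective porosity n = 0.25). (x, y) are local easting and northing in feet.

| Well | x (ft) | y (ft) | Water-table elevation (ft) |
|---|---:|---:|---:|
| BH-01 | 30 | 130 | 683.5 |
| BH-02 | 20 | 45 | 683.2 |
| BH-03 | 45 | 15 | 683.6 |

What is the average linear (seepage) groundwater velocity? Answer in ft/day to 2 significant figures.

1.1 ft/day

With h = a·x + b·y + c and BH-01 as origin, the differences give:
  (-10)·a + (-85)·b = -0.3
  15·a + (-115)·b = +0.1
Eliminate b (×(-115) and ×(-85), subtract): 2425·a = 43.00 → a = ∂h/∂x = +0.01773
Back-substitute: b = ∂h/∂y = +0.001443.
|∇h| = √(0.01773² + 0.001443²) = 0.01779
Seepage velocity v = K·i/n = 15.0 × 0.01779 / 0.25 = 1.067 ft/day.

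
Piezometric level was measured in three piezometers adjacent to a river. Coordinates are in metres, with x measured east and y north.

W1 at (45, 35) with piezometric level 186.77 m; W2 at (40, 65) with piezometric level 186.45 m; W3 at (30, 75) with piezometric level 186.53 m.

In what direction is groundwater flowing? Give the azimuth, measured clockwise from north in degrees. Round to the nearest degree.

057°

With h = a·x + b·y + c and W1 as origin, the differences give:
  (-5)·a + 30·b = -0.32
  (-15)·a + 40·b = -0.24
Eliminate b (×40 and ×30, subtract): 250·a = -5.600 → a = ∂h/∂x = -0.02240
Back-substitute: b = ∂h/∂y = -0.01440.
Flow direction (−∇h) has components (+0.02240 E, +0.01440 N).
Azimuth = atan2(E, N) = atan2(+0.02240, +0.01440) = 57.3° ≈ 057°.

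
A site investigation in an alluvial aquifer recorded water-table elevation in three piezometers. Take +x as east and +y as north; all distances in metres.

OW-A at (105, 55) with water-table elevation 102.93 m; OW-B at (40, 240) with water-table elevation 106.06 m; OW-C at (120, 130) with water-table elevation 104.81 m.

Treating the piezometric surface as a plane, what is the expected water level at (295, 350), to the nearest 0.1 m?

112.3 m

With h = a·x + b·y + c and OW-A as origin, the differences give:
  (-65)·a + 185·b = +3.13
  15·a + 75·b = +1.88
Eliminate b (×75 and ×185, subtract): -7650·a = -113.050 → a = ∂h/∂x = +0.01478
Back-substitute: b = ∂h/∂y = +0.02211.
h(295, 350) = 102.93 + (+0.01478)·(190) + (+0.02211)·(295) = 102.93 +2.808 +6.523 = 112.261 m.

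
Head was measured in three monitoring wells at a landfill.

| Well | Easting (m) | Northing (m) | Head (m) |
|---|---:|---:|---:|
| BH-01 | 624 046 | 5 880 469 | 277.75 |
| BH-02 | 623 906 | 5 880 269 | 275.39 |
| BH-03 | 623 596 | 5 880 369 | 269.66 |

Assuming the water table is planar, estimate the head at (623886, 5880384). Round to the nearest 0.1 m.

274.9 m

Differences from BH-01: to BH-02 (Δx, Δy, Δh) = (-140, -200, -2.36); to BH-03 = (-450, -100, -8.09).
Determinant of the coordinate differences = (-140)·(-100) − (-450)·(-200) = -76000.
∂h/∂x = [(-2.36)·(-100) − (-8.09)·(-200)] / -76000 = +0.01818
∂h/∂y = [(-140)·(-8.09) − (-450)·(-2.36)] / -76000 = -0.0009289
h(623886, 5880384) = 277.75 + (+0.01818)·(-160) + (-0.0009289)·(-85) = 277.75 -2.909 +0.079 = 274.919 m.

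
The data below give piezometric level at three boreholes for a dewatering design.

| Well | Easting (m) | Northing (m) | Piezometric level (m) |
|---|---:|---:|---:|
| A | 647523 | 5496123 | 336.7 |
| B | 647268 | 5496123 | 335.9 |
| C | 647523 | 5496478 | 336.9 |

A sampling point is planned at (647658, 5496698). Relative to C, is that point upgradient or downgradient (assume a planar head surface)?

∂h/∂x = (335.9 − 336.7) / (647268 − 647523) = +0.003137
∂h/∂y = (336.9 − 336.7) / (5496478 − 5496123) = +0.0005634
Head at (647658, 5496698) = 336.7 + (+0.003137)·(135) + (+0.0005634)·(575) = 337.45 m.
That is higher than the 336.9 m at C, so the point is upgradient.

upgradient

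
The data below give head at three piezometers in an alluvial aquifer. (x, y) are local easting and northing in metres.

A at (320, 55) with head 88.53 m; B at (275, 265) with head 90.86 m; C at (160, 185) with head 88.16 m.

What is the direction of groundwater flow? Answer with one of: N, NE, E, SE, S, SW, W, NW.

SW

Differences from A: to B (Δx, Δy, Δh) = (-45, 210, +2.33); to C = (-160, 130, -0.37).
Determinant of the coordinate differences = (-45)·130 − (-160)·210 = 27750.
∂h/∂x = [(+2.33)·130 − (-0.37)·210] / 27750 = +0.01372
∂h/∂y = [(-45)·(-0.37) − (-160)·(+2.33)] / 27750 = +0.01403
Flow = −∇h = (-0.01372 east, -0.01403 north), which points southwest.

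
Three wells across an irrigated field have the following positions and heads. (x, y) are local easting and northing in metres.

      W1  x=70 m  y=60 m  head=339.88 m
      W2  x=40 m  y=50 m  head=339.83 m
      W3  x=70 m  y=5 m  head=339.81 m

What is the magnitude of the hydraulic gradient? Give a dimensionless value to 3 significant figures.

With h = a·x + b·y + c and W1 as origin, the differences give:
  (-30)·a + (-10)·b = -0.05
  0·a + (-55)·b = -0.07
Eliminate b (×(-55) and ×(-10), subtract): 1650·a = 2.050 → a = ∂h/∂x = +0.001242
Back-substitute: b = ∂h/∂y = +0.001273.
|∇h| = √(0.001242² + 0.001273²) = 0.001779

0.00178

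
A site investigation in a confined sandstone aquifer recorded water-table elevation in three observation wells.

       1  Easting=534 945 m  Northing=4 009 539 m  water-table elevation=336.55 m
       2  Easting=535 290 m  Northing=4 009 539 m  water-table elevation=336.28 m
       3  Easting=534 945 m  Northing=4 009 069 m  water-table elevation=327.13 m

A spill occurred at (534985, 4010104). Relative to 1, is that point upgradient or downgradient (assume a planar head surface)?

upgradient

∂h/∂x = (336.28 − 336.55) / (535290 − 534945) = -0.0007826
∂h/∂y = (327.13 − 336.55) / (4009069 − 4009539) = +0.02004
Head at (534985, 4010104) = 336.55 + (-0.0007826)·(40) + (+0.02004)·(565) = 347.84 m.
That is higher than the 336.55 m at 1, so the point is upgradient.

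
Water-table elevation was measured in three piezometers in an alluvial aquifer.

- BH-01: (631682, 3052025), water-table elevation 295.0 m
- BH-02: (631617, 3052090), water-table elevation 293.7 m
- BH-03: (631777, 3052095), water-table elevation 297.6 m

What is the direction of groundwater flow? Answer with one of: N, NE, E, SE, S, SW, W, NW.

W

Taking BH-01 as reference: BH-02−BH-01 = (-65, 65, -1.3); BH-03−BH-01 = (95, 70, +2.6).
Solve a·Δx + b·Δy = Δh: det = (-65)·70 − 95·65 = -10725.
∂h/∂x = [(-1.3)·70 − (+2.6)·65] / -10725 = +0.02424
∂h/∂y = [(-65)·(+2.6) − 95·(-1.3)] / -10725 = +0.004242
Flow = −∇h = (-0.02424 east, -0.004242 north), which points west.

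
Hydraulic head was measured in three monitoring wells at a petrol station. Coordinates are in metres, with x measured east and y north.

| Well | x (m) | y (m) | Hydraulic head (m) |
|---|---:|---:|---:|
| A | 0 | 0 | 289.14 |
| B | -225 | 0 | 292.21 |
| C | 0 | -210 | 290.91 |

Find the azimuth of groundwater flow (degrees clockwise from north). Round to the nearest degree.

∂h/∂x = (292.21 − 289.14) / (-225 − 0) = -0.01364
∂h/∂y = (290.91 − 289.14) / (-210 − 0) = -0.008429
Flow direction (−∇h) has components (+0.01364 E, +0.008429 N).
Azimuth = atan2(E, N) = atan2(+0.01364, +0.008429) = 58.3° ≈ 058°.

058°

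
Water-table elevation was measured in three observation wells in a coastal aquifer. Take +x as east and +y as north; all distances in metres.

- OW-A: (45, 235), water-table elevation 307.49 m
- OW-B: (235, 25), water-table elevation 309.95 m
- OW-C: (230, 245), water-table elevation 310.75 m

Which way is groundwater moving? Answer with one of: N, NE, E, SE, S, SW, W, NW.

With h = a·x + b·y + c and OW-A as origin, the differences give:
  190·a + (-210)·b = +2.46
  185·a + 10·b = +3.26
Eliminate b (×10 and ×(-210), subtract): 40750·a = 709.200 → a = ∂h/∂x = +0.01740
Back-substitute: b = ∂h/∂y = +0.004032.
Flow = −∇h = (-0.01740 east, -0.004032 north), which points west.

W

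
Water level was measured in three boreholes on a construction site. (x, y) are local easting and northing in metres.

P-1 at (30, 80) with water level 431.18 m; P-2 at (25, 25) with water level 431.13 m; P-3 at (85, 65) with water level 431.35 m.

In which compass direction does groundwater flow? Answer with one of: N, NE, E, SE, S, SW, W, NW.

Taking P-1 as reference: P-2−P-1 = (-5, -55, -0.05); P-3−P-1 = (55, -15, +0.17).
Determinant of the coordinate differences = (-5)·(-15) − 55·(-55) = 3100.
∂h/∂x = [(-0.05)·(-15) − (+0.17)·(-55)] / 3100 = +0.003258
∂h/∂y = [(-5)·(+0.17) − 55·(-0.05)] / 3100 = +0.0006129
Flow = −∇h = (-0.003258 east, -0.0006129 north), which points west.

W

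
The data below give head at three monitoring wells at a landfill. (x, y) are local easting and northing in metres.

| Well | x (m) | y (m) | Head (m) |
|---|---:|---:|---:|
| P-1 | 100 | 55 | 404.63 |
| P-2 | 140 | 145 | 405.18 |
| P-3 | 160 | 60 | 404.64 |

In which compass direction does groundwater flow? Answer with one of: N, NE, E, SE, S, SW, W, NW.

Differences from P-1: to P-2 (Δx, Δy, Δh) = (40, 90, +0.55); to P-3 = (60, 5, +0.01).
Determinant of the coordinate differences = 40·5 − 60·90 = -5200.
∂h/∂x = [(+0.55)·5 − (+0.01)·90] / -5200 = -0.0003558
∂h/∂y = [40·(+0.01) − 60·(+0.55)] / -5200 = +0.006269
Flow = −∇h = (+0.0003558 east, -0.006269 north), which points south.

S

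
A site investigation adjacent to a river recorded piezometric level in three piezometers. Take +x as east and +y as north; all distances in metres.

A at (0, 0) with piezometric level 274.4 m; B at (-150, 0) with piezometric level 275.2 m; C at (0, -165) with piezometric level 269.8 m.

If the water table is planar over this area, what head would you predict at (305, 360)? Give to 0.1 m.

∂h/∂x = (275.2 − 274.4) / (-150 − 0) = -0.005333
∂h/∂y = (269.8 − 274.4) / (-165 − 0) = +0.02788
h(305, 360) = 274.4 + (-0.005333)·(305) + (+0.02788)·(360) = 274.4 -1.627 +10.036 = 282.810 m.

282.8 m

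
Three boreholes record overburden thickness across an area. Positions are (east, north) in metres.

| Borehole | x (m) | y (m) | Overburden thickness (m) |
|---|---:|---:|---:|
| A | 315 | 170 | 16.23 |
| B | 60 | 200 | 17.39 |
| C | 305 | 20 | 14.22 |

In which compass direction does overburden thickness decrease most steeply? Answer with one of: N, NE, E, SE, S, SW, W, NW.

S

Differences from A: to B (Δx, Δy, Δh) = (-255, 30, +1.16); to C = (-10, -150, -2.01).
Solve a·Δx + b·Δy = Δd: det = (-255)·(-150) − (-10)·30 = 38550.
∂d/∂x = [(+1.16)·(-150) − (-2.01)·30] / 38550 = -0.002949
∂d/∂y = [(-255)·(-2.01) − (-10)·(+1.16)] / 38550 = +0.01360
Steepest decrease is along −∇f = (+0.002949 E, -0.01360 N) → south.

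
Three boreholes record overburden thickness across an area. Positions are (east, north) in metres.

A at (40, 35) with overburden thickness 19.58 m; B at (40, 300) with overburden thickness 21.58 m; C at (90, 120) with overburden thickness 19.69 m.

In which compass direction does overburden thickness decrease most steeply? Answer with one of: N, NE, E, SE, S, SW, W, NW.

Taking A as reference: B−A = (0, 265, +2.00); C−A = (50, 85, +0.11).
Determinant of the coordinate differences = 0·85 − 50·265 = -13250.
∂d/∂x = [(+2.00)·85 − (+0.11)·265] / -13250 = -0.01063
∂d/∂y = [0·(+0.11) − 50·(+2.00)] / -13250 = +0.007547
Steepest decrease is along −∇f = (+0.01063 E, -0.007547 N) → southeast.

SE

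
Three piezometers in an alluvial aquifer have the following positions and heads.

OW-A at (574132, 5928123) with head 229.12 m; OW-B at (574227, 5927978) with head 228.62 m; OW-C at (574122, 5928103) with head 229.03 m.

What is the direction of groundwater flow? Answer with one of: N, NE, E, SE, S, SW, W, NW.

S

Three-point gradient (reference OW-A): Δ to OW-B = (95, -145, -0.50), Δ to OW-C = (-10, -20, -0.09).
∂h/∂x = +0.0009104, ∂h/∂y = +0.004045 (det = -3350).
Flow = −∇h = (-0.0009104 east, -0.004045 north), which points south.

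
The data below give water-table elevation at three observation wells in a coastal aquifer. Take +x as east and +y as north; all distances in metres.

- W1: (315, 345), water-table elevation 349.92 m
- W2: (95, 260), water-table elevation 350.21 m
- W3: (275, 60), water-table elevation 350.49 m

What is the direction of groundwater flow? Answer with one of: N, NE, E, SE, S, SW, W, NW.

Differences from W1: to W2 (Δx, Δy, Δh) = (-220, -85, +0.29); to W3 = (-40, -285, +0.57).
Determinant of the coordinate differences = (-220)·(-285) − (-40)·(-85) = 59300.
∂h/∂x = [(+0.29)·(-285) − (+0.57)·(-85)] / 59300 = -0.0005767
∂h/∂y = [(-220)·(+0.57) − (-40)·(+0.29)] / 59300 = -0.001919
Flow = −∇h = (+0.0005767 east, +0.001919 north), which points north.

N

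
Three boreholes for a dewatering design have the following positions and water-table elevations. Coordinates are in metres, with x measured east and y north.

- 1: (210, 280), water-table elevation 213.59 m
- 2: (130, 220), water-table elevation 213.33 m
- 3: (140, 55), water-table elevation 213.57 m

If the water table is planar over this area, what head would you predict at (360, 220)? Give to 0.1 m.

214.3 m

Differences from 1: to 2 (Δx, Δy, Δh) = (-80, -60, -0.26); to 3 = (-70, -225, -0.02).
Solve a·Δx + b·Δy = Δh: det = (-80)·(-225) − (-70)·(-60) = 13800.
∂h/∂x = [(-0.26)·(-225) − (-0.02)·(-60)] / 13800 = +0.004152
∂h/∂y = [(-80)·(-0.02) − (-70)·(-0.26)] / 13800 = -0.001203
h(360, 220) = 213.59 + (+0.004152)·(150) + (-0.001203)·(-60) = 213.59 +0.623 +0.072 = 214.285 m.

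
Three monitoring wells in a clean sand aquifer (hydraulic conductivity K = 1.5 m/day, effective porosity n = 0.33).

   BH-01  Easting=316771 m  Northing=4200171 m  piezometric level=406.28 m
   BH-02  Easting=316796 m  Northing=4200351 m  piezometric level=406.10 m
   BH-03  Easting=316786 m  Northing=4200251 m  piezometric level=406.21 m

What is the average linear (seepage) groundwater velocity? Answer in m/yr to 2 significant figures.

4.8 m/yr

Three-point gradient (reference BH-01): Δ to BH-02 = (25, 180, -0.18), Δ to BH-03 = (15, 80, -0.07).
∂h/∂x = +0.002571, ∂h/∂y = -0.001357 (det = -700).
|∇h| = √(0.002571² + -0.001357²) = 0.002907
Seepage velocity v = K·i/n = 1.5 × 0.002907 / 0.33 = 0.01321 m/day = 4.825 m/yr.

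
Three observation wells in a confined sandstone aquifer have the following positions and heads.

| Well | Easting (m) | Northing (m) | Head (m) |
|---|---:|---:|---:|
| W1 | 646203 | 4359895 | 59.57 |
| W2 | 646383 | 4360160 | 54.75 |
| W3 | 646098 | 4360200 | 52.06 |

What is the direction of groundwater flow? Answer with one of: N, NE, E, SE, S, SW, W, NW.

N

Differences from W1: to W2 (Δx, Δy, Δh) = (180, 265, -4.82); to W3 = (-105, 305, -7.51).
Determinant of the coordinate differences = 180·305 − (-105)·265 = 82725.
∂h/∂x = [(-4.82)·305 − (-7.51)·265] / 82725 = +0.006286
∂h/∂y = [180·(-7.51) − (-105)·(-4.82)] / 82725 = -0.02246
Flow = −∇h = (-0.006286 east, +0.02246 north), which points north.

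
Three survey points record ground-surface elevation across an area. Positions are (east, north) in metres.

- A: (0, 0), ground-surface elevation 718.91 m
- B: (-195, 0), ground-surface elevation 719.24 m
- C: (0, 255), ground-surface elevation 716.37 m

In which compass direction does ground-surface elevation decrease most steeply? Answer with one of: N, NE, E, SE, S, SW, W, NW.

∂z/∂x = (719.24 − 718.91) / (-195 − 0) = -0.001692
∂z/∂y = (716.37 − 718.91) / (255 − 0) = -0.009961
Steepest decrease is along −∇f = (+0.001692 E, +0.009961 N) → north.

N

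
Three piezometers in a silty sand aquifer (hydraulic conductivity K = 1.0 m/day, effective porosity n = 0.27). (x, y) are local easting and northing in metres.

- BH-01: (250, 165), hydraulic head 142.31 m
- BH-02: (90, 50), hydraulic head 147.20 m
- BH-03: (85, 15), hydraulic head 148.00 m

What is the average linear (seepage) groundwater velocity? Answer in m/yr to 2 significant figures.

Differences from BH-01: to BH-02 (Δx, Δy, Δh) = (-160, -115, +4.89); to BH-03 = (-165, -150, +5.69).
Solve a·Δx + b·Δy = Δh: det = (-160)·(-150) − (-165)·(-115) = 5025.
∂h/∂x = [(+4.89)·(-150) − (+5.69)·(-115)] / 5025 = -0.01575
∂h/∂y = [(-160)·(+5.69) − (-165)·(+4.89)] / 5025 = -0.02061
|∇h| = √(-0.01575² + -0.02061²) = 0.02594
Seepage velocity v = K·i/n = 1.0 × 0.02594 / 0.27 = 0.09607 m/day = 35.09 m/yr.

35 m/yr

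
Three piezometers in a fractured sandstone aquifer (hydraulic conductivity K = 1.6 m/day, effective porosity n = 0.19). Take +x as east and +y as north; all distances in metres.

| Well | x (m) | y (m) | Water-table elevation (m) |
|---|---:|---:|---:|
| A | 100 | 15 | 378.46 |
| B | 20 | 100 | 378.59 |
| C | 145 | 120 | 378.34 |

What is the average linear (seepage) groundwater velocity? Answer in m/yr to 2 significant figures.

6.1 m/yr

Taking A as reference: B−A = (-80, 85, +0.13); C−A = (45, 105, -0.12).
Solve a·Δx + b·Δy = Δh: det = (-80)·105 − 45·85 = -12225.
∂h/∂x = [(+0.13)·105 − (-0.12)·85] / -12225 = -0.001951
∂h/∂y = [(-80)·(-0.12) − 45·(+0.13)] / -12225 = -0.0003067
|∇h| = √(-0.001951² + -0.0003067²) = 0.001975
Seepage velocity v = K·i/n = 1.6 × 0.001975 / 0.19 = 0.01663 m/day = 6.074 m/yr.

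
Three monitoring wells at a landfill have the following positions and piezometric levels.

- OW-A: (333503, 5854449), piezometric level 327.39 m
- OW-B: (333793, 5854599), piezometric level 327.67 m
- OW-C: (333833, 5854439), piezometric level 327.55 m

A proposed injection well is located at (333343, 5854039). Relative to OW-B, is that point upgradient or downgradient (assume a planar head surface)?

downgradient

Taking OW-A as reference: OW-B−OW-A = (290, 150, +0.28); OW-C−OW-A = (330, -10, +0.16).
Solve a·Δx + b·Δy = Δh: det = 290·(-10) − 330·150 = -52400.
∂h/∂x = [(+0.28)·(-10) − (+0.16)·150] / -52400 = +0.0005115
∂h/∂y = [290·(+0.16) − 330·(+0.28)] / -52400 = +0.0008779
Head at (333343, 5854039) = 327.39 + (+0.0005115)·(-160) + (+0.0008779)·(-410) = 326.95 m.
That is lower than the 327.67 m at OW-B, so the point is downgradient.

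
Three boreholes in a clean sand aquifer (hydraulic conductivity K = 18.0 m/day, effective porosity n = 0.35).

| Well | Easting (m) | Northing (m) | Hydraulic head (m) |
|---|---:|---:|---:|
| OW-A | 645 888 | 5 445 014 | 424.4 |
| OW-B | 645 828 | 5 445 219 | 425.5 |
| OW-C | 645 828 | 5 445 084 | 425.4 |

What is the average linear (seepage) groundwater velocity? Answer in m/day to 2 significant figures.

0.81 m/day

With h = a·x + b·y + c and OW-A as origin, the differences give:
  (-60)·a + 205·b = +1.1
  (-60)·a + 70·b = +1.0
Eliminate b (×70 and ×205, subtract): 8100·a = -128.00 → a = ∂h/∂x = -0.01580
Back-substitute: b = ∂h/∂y = +0.0007407.
|∇h| = √(-0.01580² + 0.0007407²) = 0.01582
Seepage velocity v = K·i/n = 18.0 × 0.01582 / 0.35 = 0.8136 m/day.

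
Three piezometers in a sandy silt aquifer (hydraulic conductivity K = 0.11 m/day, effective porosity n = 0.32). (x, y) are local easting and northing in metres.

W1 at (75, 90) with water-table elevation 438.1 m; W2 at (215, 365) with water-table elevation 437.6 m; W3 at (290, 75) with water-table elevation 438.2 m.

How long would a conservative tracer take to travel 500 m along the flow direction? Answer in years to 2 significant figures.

2000 years

With h = a·x + b·y + c and W1 as origin, the differences give:
  140·a + 275·b = -0.5
  215·a + (-15)·b = +0.1
Eliminate b (×(-15) and ×275, subtract): -61225·a = -20.00 → a = ∂h/∂x = +0.0003267
Back-substitute: b = ∂h/∂y = -0.001984.
|∇h| = √(0.0003267² + -0.001984²) = 0.002011
Seepage velocity v = K·i/n = 0.11 × 0.002011 / 0.32 = 0.0006913 m/day.
t = 500 / 0.0006913 = 7.233e+05 days = 1.98e+03 years.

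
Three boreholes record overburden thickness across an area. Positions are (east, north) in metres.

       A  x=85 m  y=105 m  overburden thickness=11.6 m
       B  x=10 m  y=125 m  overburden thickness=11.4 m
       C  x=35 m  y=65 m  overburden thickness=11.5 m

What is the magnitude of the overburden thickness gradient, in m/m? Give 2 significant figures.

0.0026 m/m

Taking A as reference: B−A = (-75, 20, -0.2); C−A = (-50, -40, -0.1).
Determinant of the coordinate differences = (-75)·(-40) − (-50)·20 = 4000.
∂d/∂x = [(-0.2)·(-40) − (-0.1)·20] / 4000 = +0.002500
∂d/∂y = [(-75)·(-0.1) − (-50)·(-0.2)] / 4000 = -0.0006250
|∇f| = √(0.002500² + -0.0006250²) = 0.002577 m/m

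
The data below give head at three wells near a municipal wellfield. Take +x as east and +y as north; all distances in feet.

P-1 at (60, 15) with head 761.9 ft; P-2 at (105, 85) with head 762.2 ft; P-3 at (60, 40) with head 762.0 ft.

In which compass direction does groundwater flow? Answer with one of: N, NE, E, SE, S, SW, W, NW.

S

Differences from P-1: to P-2 (Δx, Δy, Δh) = (45, 70, +0.3); to P-3 = (0, 25, +0.1).
Solve a·Δx + b·Δy = Δh: det = 45·25 − 0·70 = 1125.
∂h/∂x = [(+0.3)·25 − (+0.1)·70] / 1125 = +0.0004444
∂h/∂y = [45·(+0.1) − 0·(+0.3)] / 1125 = +0.004000
Flow = −∇h = (-0.0004444 east, -0.004000 north), which points south.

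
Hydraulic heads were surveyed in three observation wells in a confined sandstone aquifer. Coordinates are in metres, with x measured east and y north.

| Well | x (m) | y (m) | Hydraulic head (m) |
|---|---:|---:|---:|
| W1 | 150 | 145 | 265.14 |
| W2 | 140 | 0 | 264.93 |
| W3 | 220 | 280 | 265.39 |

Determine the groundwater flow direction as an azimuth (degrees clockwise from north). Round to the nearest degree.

Differences from W1: to W2 (Δx, Δy, Δh) = (-10, -145, -0.21); to W3 = (70, 135, +0.25).
Determinant of the coordinate differences = (-10)·135 − 70·(-145) = 8800.
∂h/∂x = [(-0.21)·135 − (+0.25)·(-145)] / 8800 = +0.0008977
∂h/∂y = [(-10)·(+0.25) − 70·(-0.21)] / 8800 = +0.001386
Flow direction (−∇h) has components (-0.0008977 E, -0.001386 N).
Azimuth = atan2(E, N) = atan2(-0.0008977, -0.001386) = 212.9° ≈ 213°.

213°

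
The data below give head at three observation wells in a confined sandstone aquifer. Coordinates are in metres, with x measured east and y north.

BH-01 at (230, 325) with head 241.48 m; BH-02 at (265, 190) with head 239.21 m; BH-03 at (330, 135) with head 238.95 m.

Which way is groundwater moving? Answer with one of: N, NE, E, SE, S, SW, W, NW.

SW

Differences from BH-01: to BH-02 (Δx, Δy, Δh) = (35, -135, -2.27); to BH-03 = (100, -190, -2.53).
Solve a·Δx + b·Δy = Δh: det = 35·(-190) − 100·(-135) = 6850.
∂h/∂x = [(-2.27)·(-190) − (-2.53)·(-135)] / 6850 = +0.01310
∂h/∂y = [35·(-2.53) − 100·(-2.27)] / 6850 = +0.02021
Flow = −∇h = (-0.01310 east, -0.02021 north), which points southwest.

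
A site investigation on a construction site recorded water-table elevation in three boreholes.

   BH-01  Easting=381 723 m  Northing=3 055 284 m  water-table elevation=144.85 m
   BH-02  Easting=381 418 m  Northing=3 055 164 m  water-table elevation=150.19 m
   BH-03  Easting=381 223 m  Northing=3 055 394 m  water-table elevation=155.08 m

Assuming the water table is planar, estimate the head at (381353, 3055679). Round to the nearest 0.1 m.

Taking BH-01 as reference: BH-02−BH-01 = (-305, -120, +5.34); BH-03−BH-01 = (-500, 110, +10.23).
Determinant of the coordinate differences = (-305)·110 − (-500)·(-120) = -93550.
∂h/∂x = [(+5.34)·110 − (+10.23)·(-120)] / -93550 = -0.01940
∂h/∂y = [(-305)·(+10.23) − (-500)·(+5.34)] / -93550 = +0.004812
h(381353, 3055679) = 144.85 + (-0.01940)·(-370) + (+0.004812)·(395) = 144.85 +7.179 +1.901 = 153.929 m.

153.9 m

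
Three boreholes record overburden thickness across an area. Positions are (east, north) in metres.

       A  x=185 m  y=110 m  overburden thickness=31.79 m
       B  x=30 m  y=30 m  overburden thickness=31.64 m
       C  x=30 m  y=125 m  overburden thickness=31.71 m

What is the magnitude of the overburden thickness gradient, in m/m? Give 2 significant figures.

Differences from A: to B (Δx, Δy, Δh) = (-155, -80, -0.15); to C = (-155, 15, -0.08).
Determinant of the coordinate differences = (-155)·15 − (-155)·(-80) = -14725.
∂d/∂x = [(-0.15)·15 − (-0.08)·(-80)] / -14725 = +0.0005874
∂d/∂y = [(-155)·(-0.08) − (-155)·(-0.15)] / -14725 = +0.0007368
|∇f| = √(0.0005874² + 0.0007368²) = 0.0009423 m/m

0.00094 m/m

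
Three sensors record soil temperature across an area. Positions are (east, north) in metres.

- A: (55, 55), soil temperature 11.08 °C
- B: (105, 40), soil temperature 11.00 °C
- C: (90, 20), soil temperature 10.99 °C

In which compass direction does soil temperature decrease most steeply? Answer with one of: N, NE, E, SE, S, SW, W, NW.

SE

Three-point gradient (reference A): Δ to B = (50, -15, -0.08), Δ to C = (35, -35, -0.09).
∂T/∂x = -0.001184, ∂T/∂y = +0.001388 (det = -1225).
Steepest decrease is along −∇f = (+0.001184 E, -0.001388 N) → southeast.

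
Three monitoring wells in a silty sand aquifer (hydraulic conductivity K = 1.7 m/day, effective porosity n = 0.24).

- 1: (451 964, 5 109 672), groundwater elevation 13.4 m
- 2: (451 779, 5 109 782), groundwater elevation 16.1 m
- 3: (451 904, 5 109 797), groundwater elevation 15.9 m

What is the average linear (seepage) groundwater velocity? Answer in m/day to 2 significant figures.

Three-point gradient (reference 1): Δ to 2 = (-185, 110, +2.7), Δ to 3 = (-60, 125, +2.5).
∂h/∂x = -0.003782, ∂h/∂y = +0.01818 (det = -16525).
|∇h| = √(-0.003782² + 0.01818²) = 0.01857
Seepage velocity v = K·i/n = 1.7 × 0.01857 / 0.24 = 0.1315 m/day.

0.13 m/day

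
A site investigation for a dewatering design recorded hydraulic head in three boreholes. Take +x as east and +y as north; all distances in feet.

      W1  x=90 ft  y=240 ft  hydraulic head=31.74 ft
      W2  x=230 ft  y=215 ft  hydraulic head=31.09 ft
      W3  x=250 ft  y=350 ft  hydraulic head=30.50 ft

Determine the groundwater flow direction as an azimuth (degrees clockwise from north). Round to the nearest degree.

Differences from W1: to W2 (Δx, Δy, Δh) = (140, -25, -0.65); to W3 = (160, 110, -1.24).
Solve a·Δx + b·Δy = Δh: det = 140·110 − 160·(-25) = 19400.
∂h/∂x = [(-0.65)·110 − (-1.24)·(-25)] / 19400 = -0.005284
∂h/∂y = [140·(-1.24) − 160·(-0.65)] / 19400 = -0.003588
Flow direction (−∇h) has components (+0.005284 E, +0.003588 N).
Azimuth = atan2(E, N) = atan2(+0.005284, +0.003588) = 55.8° ≈ 056°.

056°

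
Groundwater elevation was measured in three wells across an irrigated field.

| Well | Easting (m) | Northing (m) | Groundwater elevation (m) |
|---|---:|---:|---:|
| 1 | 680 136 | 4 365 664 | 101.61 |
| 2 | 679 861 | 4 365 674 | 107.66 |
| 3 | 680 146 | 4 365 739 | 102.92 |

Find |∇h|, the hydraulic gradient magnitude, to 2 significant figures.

0.029

With h = a·x + b·y + c and 1 as origin, the differences give:
  (-275)·a + 10·b = +6.05
  10·a + 75·b = +1.31
Eliminate b (×75 and ×10, subtract): -20725·a = 440.650 → a = ∂h/∂x = -0.02126
Back-substitute: b = ∂h/∂y = +0.02030.
|∇h| = √(-0.02126² + 0.02030²) = 0.0294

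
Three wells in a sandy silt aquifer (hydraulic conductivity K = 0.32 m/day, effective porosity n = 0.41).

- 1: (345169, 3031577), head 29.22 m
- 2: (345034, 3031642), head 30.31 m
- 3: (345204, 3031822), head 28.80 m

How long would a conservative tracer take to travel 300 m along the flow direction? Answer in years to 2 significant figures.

Differences from 1: to 2 (Δx, Δy, Δh) = (-135, 65, +1.09); to 3 = (35, 245, -0.42).
Solve a·Δx + b·Δy = Δh: det = (-135)·245 − 35·65 = -35350.
∂h/∂x = [(+1.09)·245 − (-0.42)·65] / -35350 = -0.008327
∂h/∂y = [(-135)·(-0.42) − 35·(+1.09)] / -35350 = -0.0005248
|∇h| = √(-0.008327² + -0.0005248²) = 0.008344
Seepage velocity v = K·i/n = 0.32 × 0.008344 / 0.41 = 0.006512 m/day.
t = 300 / 0.006512 = 4.607e+04 days = 126 years.

130 years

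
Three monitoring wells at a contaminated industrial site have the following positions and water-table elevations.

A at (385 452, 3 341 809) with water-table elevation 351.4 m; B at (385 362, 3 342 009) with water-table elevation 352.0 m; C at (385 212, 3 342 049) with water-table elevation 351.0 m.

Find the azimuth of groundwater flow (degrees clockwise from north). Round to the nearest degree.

With h = a·x + b·y + c and A as origin, the differences give:
  (-90)·a + 200·b = +0.6
  (-240)·a + 240·b = -0.4
Eliminate b (×240 and ×200, subtract): 26400·a = 224.00 → a = ∂h/∂x = +0.008485
Back-substitute: b = ∂h/∂y = +0.006818.
Flow direction (−∇h) has components (-0.008485 E, -0.006818 N).
Azimuth = atan2(E, N) = atan2(-0.008485, -0.006818) = 231.2° ≈ 231°.

231°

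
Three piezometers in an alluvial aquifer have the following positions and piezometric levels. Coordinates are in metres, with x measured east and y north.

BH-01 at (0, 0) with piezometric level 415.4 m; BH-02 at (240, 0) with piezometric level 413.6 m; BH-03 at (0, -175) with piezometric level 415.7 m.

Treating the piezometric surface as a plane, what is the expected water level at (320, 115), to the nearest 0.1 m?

412.8 m

∂h/∂x = (413.6 − 415.4) / (240 − 0) = -0.007500
∂h/∂y = (415.7 − 415.4) / (-175 − 0) = -0.001714
h(320, 115) = 415.4 + (-0.007500)·(320) + (-0.001714)·(115) = 415.4 -2.400 -0.197 = 412.803 m.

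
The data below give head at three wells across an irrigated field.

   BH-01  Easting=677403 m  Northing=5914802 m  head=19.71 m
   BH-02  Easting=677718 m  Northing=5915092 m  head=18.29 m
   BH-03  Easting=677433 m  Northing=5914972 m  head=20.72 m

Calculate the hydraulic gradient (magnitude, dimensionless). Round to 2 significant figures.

Differences from BH-01: to BH-02 (Δx, Δy, Δh) = (315, 290, -1.42); to BH-03 = (30, 170, +1.01).
Solve a·Δx + b·Δy = Δh: det = 315·170 − 30·290 = 44850.
∂h/∂x = [(-1.42)·170 − (+1.01)·290] / 44850 = -0.01191
∂h/∂y = [315·(+1.01) − 30·(-1.42)] / 44850 = +0.008043
|∇h| = √(-0.01191² + 0.008043²) = 0.01437

0.014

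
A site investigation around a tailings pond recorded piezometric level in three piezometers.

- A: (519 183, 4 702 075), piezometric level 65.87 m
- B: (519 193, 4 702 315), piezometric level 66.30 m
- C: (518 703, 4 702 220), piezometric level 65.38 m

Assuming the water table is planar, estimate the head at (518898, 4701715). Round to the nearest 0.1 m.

64.8 m

Three-point gradient (reference A): Δ to B = (10, 240, +0.43), Δ to C = (-480, 145, -0.49).
∂h/∂x = +0.001543, ∂h/∂y = +0.001727 (det = 116650).
h(518898, 4701715) = 65.87 + (+0.001543)·(-285) + (+0.001727)·(-360) = 65.87 -0.440 -0.622 = 64.808 m.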